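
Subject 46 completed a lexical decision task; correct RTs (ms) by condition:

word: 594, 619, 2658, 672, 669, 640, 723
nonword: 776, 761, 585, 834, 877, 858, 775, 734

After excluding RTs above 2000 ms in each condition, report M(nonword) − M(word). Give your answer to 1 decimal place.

122.2 ms

word: exclude 2658
M(word) = 3917/6 = 652.833
M(nonword) = 6200/8 = 775.000
Difference = 775.000 − 652.833 = 122.167 ms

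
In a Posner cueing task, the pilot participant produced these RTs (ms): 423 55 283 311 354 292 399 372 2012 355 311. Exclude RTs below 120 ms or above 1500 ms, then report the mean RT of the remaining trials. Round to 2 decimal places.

344.44 ms

Excluded: 55, 2012
Retained (n=9): Σ = 3100
Mean = 3100/9 = 344.4444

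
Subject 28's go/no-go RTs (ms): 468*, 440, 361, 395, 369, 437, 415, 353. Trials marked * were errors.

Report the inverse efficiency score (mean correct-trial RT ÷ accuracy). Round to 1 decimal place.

Correct trials (n=7): 440, 361, 395, 369, 437, 415, 353
Mean correct RT = 2770/7 = 395.7143 ms
Proportion correct = 7/8
IES = 395.7143 / (7/8) = 452.245 ms

452.2 ms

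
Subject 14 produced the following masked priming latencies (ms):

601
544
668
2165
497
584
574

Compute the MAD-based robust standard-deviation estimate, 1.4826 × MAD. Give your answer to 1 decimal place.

Sorted: 497, 544, 574, 584, 601, 668, 2165 → median = 584
|x − 584| sorted: 0, 10, 17, 40, 84, 87, 1581 → MAD = 40
Robust SD ≈ 1.4826 × 40 = 59.304

59.3 ms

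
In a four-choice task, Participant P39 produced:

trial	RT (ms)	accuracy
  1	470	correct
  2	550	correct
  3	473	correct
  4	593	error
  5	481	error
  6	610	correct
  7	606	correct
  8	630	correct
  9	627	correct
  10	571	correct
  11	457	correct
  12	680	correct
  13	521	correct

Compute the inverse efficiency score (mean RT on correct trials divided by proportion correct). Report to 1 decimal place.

665.6 ms

Correct trials (n=11): 470, 550, 473, 610, 606, 630, 627, 571, 457, 680, 521
Mean correct RT = 6195/11 = 563.1818 ms
Proportion correct = 11/13
IES = 563.1818 / (11/13) = 665.579 ms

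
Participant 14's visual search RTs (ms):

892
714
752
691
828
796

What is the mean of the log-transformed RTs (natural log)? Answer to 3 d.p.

ln(RT): 6.7935, 6.5709, 6.6227, 6.5381, 6.7190, 6.6796
Σ ln(RT) = 39.9238
Mean = 39.9238/6 = 6.65397

6.654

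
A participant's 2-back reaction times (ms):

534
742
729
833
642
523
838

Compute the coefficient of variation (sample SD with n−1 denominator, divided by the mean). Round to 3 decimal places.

0.188

n = 7, Σ = 4841, M = 691.5714
Σ(x−M)² = 101089.714; s = √(101089.714/6) = 129.8009
CV = 129.8009 / 691.5714 = 0.18769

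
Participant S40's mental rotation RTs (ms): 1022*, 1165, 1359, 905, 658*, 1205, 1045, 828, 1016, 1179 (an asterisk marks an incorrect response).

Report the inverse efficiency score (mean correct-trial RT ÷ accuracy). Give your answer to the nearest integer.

1360 ms

Correct trials (n=8): 1165, 1359, 905, 1205, 1045, 828, 1016, 1179
Mean correct RT = 8702/8 = 1087.7500 ms
Proportion correct = 8/10
IES = 1087.7500 / (8/10) = 1359.688 ms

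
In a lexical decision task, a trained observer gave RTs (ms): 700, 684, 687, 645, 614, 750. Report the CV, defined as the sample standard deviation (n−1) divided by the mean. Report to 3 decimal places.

n = 6, Σ = 4080, M = 680.0000
Σ(x−M)² = 10946.000; s = √(10946.000/5) = 46.7889
CV = 46.7889 / 680.0000 = 0.06881

0.069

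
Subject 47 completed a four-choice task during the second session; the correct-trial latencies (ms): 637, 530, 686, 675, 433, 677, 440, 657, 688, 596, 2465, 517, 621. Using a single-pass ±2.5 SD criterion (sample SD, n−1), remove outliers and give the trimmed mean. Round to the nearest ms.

596 ms

n = 13, ΣRT = 9622, M = 740.154
Σ(x−M)² = 3319911.69; s = √(3319911.69/12) = 525.984
Cutoffs: 740.154 ± 2.5·525.984 → [-574.8, 2055.1]
Outside: 2465 → excluded.
Retained (n=12): Σ = 7157, mean = 7157/12 = 596.417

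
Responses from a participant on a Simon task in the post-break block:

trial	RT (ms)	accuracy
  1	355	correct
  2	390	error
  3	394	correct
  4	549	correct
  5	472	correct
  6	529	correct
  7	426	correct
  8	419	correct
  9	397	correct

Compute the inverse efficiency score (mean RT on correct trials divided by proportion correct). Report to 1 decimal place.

Correct trials (n=8): 355, 394, 549, 472, 529, 426, 419, 397
Mean correct RT = 3541/8 = 442.6250 ms
Proportion correct = 8/9
IES = 442.6250 / (8/9) = 497.953 ms

498.0 ms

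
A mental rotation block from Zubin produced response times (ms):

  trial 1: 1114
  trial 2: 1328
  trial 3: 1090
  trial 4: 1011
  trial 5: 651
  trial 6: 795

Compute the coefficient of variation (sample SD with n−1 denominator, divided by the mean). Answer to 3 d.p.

0.242

n = 6, Σ = 5989, M = 998.1667
Σ(x−M)² = 292606.833; s = √(292606.833/5) = 241.9119
CV = 241.9119 / 998.1667 = 0.24236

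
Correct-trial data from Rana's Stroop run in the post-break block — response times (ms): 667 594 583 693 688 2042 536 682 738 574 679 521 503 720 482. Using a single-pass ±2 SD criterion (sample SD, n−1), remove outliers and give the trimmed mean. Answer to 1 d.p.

n = 15, ΣRT = 10702, M = 713.467
Σ(x−M)² = 1988205.73; s = √(1988205.73/14) = 376.848
Cutoffs: 713.467 ± 2·376.848 → [-40.2, 1467.2]
Outside: 2042 → excluded.
Retained (n=14): Σ = 8660, mean = 8660/14 = 618.571

618.6 ms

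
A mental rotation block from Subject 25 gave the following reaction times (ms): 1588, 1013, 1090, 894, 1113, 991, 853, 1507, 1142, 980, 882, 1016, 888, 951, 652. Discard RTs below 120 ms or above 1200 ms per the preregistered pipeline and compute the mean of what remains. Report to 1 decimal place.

Excluded: 1507, 1588
Retained (n=13): Σ = 12465
Mean = 12465/13 = 958.8462

958.8 ms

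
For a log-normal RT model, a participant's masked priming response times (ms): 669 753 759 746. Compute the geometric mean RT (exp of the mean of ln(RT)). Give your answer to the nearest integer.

ln(RT): 6.5058, 6.6241, 6.6320, 6.6147
Mean ln(RT) = 26.3766/4 = 6.59414
Geometric mean = exp(6.59414) = 730.80 ms

731 ms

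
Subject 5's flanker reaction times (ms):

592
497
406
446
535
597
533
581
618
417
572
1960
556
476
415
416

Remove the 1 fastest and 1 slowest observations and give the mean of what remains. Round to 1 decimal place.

517.9 ms

Sorted: 406, 415, 416, 417, 446, 476, 497, 533, 535, 556, 572, 581, 592, 597, 618, 1960
Drop lowest 1 (406) and highest 1 (1960)
Remaining (n=14): Σ = 7251, mean = 7251/14 = 517.929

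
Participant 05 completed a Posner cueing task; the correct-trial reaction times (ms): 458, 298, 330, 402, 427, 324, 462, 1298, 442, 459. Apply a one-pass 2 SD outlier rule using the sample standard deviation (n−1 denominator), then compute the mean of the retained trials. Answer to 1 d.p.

n = 10, ΣRT = 4900, M = 490.000
Σ(x−M)² = 759670.00; s = √(759670.00/9) = 290.530
Cutoffs: 490.000 ± 2·290.530 → [-91.1, 1071.1]
Outside: 1298 → excluded.
Retained (n=9): Σ = 3602, mean = 3602/9 = 400.222

400.2 ms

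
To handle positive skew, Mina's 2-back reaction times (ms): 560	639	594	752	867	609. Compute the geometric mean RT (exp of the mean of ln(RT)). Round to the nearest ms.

ln(RT): 6.3279, 6.4599, 6.3869, 6.6227, 6.7650, 6.4118
Mean ln(RT) = 38.9743/6 = 6.49572
Geometric mean = exp(6.49572) = 662.30 ms

662 ms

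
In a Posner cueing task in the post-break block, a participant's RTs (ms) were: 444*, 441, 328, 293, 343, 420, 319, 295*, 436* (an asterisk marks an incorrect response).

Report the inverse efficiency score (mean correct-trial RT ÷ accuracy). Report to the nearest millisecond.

Correct trials (n=6): 441, 328, 293, 343, 420, 319
Mean correct RT = 2144/6 = 357.3333 ms
Proportion correct = 6/9
IES = 357.3333 / (6/9) = 536.000 ms

536 ms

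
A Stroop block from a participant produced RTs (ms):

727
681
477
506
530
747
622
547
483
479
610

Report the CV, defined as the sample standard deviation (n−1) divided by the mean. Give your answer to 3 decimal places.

0.173

n = 11, Σ = 6409, M = 582.6364
Σ(x−M)² = 101570.545; s = √(101570.545/10) = 100.7822
CV = 100.7822 / 582.6364 = 0.17298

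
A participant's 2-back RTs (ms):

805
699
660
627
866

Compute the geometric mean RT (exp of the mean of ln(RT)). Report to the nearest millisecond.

ln(RT): 6.6908, 6.5497, 6.4922, 6.4409, 6.7639
Mean ln(RT) = 32.9376/5 = 6.58751
Geometric mean = exp(6.58751) = 725.97 ms

726 ms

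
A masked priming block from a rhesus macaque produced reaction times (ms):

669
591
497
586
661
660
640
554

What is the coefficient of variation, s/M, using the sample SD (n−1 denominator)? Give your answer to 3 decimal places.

n = 8, Σ = 4858, M = 607.2500
Σ(x−M)² = 26263.500; s = √(26263.500/7) = 61.2530
CV = 61.2530 / 607.2500 = 0.10087

0.101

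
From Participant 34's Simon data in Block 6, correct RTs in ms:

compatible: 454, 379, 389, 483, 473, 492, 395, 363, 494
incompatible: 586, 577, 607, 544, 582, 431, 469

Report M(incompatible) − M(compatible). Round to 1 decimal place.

M(compatible) = 3922/9 = 435.778
M(incompatible) = 3796/7 = 542.286
Difference = 542.286 − 435.778 = 106.508 ms

106.5 ms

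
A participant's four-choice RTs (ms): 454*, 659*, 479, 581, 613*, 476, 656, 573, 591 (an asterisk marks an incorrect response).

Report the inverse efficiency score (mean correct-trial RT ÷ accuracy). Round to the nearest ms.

Correct trials (n=6): 479, 581, 476, 656, 573, 591
Mean correct RT = 3356/6 = 559.3333 ms
Proportion correct = 6/9
IES = 559.3333 / (6/9) = 839.000 ms

839 ms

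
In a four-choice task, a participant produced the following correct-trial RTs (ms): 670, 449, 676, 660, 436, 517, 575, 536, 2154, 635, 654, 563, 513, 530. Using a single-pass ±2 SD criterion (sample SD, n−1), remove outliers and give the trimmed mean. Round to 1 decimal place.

n = 14, ΣRT = 9568, M = 683.429
Σ(x−M)² = 2411033.43; s = √(2411033.43/13) = 430.655
Cutoffs: 683.429 ± 2·430.655 → [-177.9, 1544.7]
Outside: 2154 → excluded.
Retained (n=13): Σ = 7414, mean = 7414/13 = 570.308

570.3 ms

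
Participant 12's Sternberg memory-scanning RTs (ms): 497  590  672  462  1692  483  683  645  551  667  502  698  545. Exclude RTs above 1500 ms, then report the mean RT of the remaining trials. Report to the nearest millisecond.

Excluded: 1692
Retained (n=12): Σ = 6995
Mean = 6995/12 = 582.9167

583 ms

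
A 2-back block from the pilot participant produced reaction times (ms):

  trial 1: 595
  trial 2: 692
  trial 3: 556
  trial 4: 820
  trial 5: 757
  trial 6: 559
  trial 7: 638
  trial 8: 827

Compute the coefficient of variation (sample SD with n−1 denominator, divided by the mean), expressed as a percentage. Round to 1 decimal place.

n = 8, Σ = 5444, M = 680.5000
Σ(x−M)² = 86286.000; s = √(86286.000/7) = 111.0251
CV = 111.0251 / 680.5000 = 0.16315 = 16.315%

16.3%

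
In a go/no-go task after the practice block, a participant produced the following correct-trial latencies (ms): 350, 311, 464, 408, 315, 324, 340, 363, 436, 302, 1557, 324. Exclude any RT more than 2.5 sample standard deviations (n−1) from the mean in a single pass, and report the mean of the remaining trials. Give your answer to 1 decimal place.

357.9 ms

n = 12, ΣRT = 5494, M = 457.833
Σ(x−M)² = 1347739.67; s = √(1347739.67/11) = 350.031
Cutoffs: 457.833 ± 2.5·350.031 → [-417.2, 1332.9]
Outside: 1557 → excluded.
Retained (n=11): Σ = 3937, mean = 3937/11 = 357.909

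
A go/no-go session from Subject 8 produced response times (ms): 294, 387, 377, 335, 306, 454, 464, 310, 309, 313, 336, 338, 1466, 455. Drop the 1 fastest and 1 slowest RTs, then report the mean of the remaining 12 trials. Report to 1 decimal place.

365.3 ms

Sorted: 294, 306, 309, 310, 313, 335, 336, 338, 377, 387, 454, 455, 464, 1466
Drop lowest 1 (294) and highest 1 (1466)
Remaining (n=12): Σ = 4384, mean = 4384/12 = 365.333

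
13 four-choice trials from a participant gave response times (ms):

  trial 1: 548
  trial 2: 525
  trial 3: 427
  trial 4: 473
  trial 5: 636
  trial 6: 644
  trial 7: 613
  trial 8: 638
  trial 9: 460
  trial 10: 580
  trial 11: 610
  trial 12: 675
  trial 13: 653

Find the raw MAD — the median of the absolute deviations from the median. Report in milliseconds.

43 ms

Sorted: 427, 460, 473, 525, 548, 580, 610, 613, 636, 638, 644, 653, 675 → median = 610
|x − 610|: 62, 85, 183, 137, 26, 34, 3, 28, 150, 30, 0, 65, 43
Sorted deviations: 0, 3, 26, 28, 30, 34, 43, 62, 65, 85, 137, 150, 183 → MAD = 43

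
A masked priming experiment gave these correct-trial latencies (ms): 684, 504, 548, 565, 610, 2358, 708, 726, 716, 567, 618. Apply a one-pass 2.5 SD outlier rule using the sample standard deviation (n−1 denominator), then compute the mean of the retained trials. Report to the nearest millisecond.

625 ms

n = 11, ΣRT = 8604, M = 782.182
Σ(x−M)² = 2788181.64; s = √(2788181.64/10) = 528.032
Cutoffs: 782.182 ± 2.5·528.032 → [-537.9, 2102.3]
Outside: 2358 → excluded.
Retained (n=10): Σ = 6246, mean = 6246/10 = 624.600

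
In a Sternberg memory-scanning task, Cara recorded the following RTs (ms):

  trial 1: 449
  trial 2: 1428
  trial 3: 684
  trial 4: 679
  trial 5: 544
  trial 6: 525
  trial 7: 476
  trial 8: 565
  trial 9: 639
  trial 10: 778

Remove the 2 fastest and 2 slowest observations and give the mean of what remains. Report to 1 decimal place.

606.0 ms

Sorted: 449, 476, 525, 544, 565, 639, 679, 684, 778, 1428
Drop lowest 2 (449, 476) and highest 2 (778, 1428)
Remaining (n=6): Σ = 3636, mean = 3636/6 = 606.000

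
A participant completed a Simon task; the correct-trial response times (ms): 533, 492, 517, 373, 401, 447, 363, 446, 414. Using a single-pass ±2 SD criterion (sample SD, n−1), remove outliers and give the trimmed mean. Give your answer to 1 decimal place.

442.9 ms

n = 9, ΣRT = 3986, M = 442.889
Σ(x−M)² = 29906.89; s = √(29906.89/8) = 61.142
Cutoffs: 442.889 ± 2·61.142 → [320.6, 565.2]
No RTs fall outside the cutoffs; all 9 retained. Mean = 3986/9 = 442.889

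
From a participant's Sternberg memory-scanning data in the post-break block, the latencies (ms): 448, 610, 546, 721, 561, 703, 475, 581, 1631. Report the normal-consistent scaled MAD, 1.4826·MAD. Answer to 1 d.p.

157.2 ms

Sorted: 448, 475, 546, 561, 581, 610, 703, 721, 1631 → median = 581
|x − 581| sorted: 0, 20, 29, 35, 106, 122, 133, 140, 1050 → MAD = 106
Robust SD ≈ 1.4826 × 106 = 157.156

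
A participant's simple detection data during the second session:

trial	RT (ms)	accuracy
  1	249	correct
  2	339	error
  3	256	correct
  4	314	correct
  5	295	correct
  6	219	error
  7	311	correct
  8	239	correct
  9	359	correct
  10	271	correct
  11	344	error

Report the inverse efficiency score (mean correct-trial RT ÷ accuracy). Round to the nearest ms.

Correct trials (n=8): 249, 256, 314, 295, 311, 239, 359, 271
Mean correct RT = 2294/8 = 286.7500 ms
Proportion correct = 8/11
IES = 286.7500 / (8/11) = 394.281 ms

394 ms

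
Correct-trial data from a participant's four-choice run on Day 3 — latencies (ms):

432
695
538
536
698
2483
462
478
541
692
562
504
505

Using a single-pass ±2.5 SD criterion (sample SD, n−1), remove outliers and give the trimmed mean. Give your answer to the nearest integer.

554 ms

n = 13, ΣRT = 9126, M = 702.000
Σ(x−M)² = 3530788.00; s = √(3530788.00/12) = 542.432
Cutoffs: 702.000 ± 2.5·542.432 → [-654.1, 2058.1]
Outside: 2483 → excluded.
Retained (n=12): Σ = 6643, mean = 6643/12 = 553.583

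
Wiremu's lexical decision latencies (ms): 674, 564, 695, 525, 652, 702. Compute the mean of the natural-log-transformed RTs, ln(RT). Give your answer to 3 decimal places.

ln(RT): 6.5132, 6.3351, 6.5439, 6.2634, 6.4800, 6.5539
Σ ln(RT) = 38.6896
Mean = 38.6896/6 = 6.44826

6.448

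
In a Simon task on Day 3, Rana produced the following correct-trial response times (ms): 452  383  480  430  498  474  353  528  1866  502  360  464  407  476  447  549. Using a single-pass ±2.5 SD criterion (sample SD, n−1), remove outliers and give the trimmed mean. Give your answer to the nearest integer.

454 ms

n = 16, ΣRT = 8669, M = 541.812
Σ(x−M)² = 1917684.44; s = √(1917684.44/15) = 357.555
Cutoffs: 541.812 ± 2.5·357.555 → [-352.1, 1435.7]
Outside: 1866 → excluded.
Retained (n=15): Σ = 6803, mean = 6803/15 = 453.533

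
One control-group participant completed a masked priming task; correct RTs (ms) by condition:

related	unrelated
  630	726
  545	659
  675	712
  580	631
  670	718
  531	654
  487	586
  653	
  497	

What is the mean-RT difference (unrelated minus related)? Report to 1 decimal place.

84.1 ms

M(related) = 5268/9 = 585.333
M(unrelated) = 4686/7 = 669.429
Difference = 669.429 − 585.333 = 84.095 ms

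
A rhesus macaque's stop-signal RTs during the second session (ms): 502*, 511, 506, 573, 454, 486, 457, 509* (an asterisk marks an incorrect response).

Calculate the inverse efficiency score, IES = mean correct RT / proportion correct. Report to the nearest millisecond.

664 ms

Correct trials (n=6): 511, 506, 573, 454, 486, 457
Mean correct RT = 2987/6 = 497.8333 ms
Proportion correct = 6/8
IES = 497.8333 / (6/8) = 663.778 ms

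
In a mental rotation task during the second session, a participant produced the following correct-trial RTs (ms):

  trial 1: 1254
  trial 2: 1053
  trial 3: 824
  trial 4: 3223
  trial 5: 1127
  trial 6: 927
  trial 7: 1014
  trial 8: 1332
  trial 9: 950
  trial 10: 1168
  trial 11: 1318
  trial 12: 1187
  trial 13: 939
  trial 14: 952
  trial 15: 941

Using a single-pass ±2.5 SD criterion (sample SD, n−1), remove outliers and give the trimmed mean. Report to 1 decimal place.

1070.4 ms

n = 15, ΣRT = 18209, M = 1213.933
Σ(x−M)² = 4661718.93; s = √(4661718.93/14) = 577.044
Cutoffs: 1213.933 ± 2.5·577.044 → [-228.7, 2656.5]
Outside: 3223 → excluded.
Retained (n=14): Σ = 14986, mean = 14986/14 = 1070.429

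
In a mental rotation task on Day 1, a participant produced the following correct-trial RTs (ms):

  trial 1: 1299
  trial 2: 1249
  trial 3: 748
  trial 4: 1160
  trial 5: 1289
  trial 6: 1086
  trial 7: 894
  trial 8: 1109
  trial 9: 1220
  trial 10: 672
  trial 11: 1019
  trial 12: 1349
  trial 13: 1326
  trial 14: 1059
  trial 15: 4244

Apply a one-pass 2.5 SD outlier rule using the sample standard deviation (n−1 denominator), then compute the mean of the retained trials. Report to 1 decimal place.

1105.6 ms

n = 15, ΣRT = 19723, M = 1314.867
Σ(x−M)² = 9778863.73; s = √(9778863.73/14) = 835.757
Cutoffs: 1314.867 ± 2.5·835.757 → [-774.5, 3404.3]
Outside: 4244 → excluded.
Retained (n=14): Σ = 15479, mean = 15479/14 = 1105.643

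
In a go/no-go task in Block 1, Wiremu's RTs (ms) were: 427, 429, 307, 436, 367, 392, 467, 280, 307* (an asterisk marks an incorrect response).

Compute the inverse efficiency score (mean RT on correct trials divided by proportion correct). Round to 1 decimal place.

436.6 ms

Correct trials (n=8): 427, 429, 307, 436, 367, 392, 467, 280
Mean correct RT = 3105/8 = 388.1250 ms
Proportion correct = 8/9
IES = 388.1250 / (8/9) = 436.641 ms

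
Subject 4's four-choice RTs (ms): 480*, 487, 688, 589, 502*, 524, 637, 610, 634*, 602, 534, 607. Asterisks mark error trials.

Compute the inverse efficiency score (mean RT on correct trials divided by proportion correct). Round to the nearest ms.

Correct trials (n=9): 487, 688, 589, 524, 637, 610, 602, 534, 607
Mean correct RT = 5278/9 = 586.4444 ms
Proportion correct = 9/12
IES = 586.4444 / (9/12) = 781.926 ms

782 ms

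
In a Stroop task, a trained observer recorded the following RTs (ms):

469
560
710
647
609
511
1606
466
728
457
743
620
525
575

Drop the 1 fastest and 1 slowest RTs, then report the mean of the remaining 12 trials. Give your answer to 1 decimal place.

Sorted: 457, 466, 469, 511, 525, 560, 575, 609, 620, 647, 710, 728, 743, 1606
Drop lowest 1 (457) and highest 1 (1606)
Remaining (n=12): Σ = 7163, mean = 7163/12 = 596.917

596.9 ms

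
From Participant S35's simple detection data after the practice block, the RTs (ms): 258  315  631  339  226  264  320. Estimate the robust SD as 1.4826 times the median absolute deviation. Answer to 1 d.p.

75.6 ms

Sorted: 226, 258, 264, 315, 320, 339, 631 → median = 315
|x − 315| sorted: 0, 5, 24, 51, 57, 89, 316 → MAD = 51
Robust SD ≈ 1.4826 × 51 = 75.613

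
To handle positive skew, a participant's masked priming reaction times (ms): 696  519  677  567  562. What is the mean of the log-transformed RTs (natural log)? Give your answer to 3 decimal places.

ln(RT): 6.5453, 6.2519, 6.5177, 6.3404, 6.3315
Σ ln(RT) = 31.9868
Mean = 31.9868/5 = 6.39736

6.397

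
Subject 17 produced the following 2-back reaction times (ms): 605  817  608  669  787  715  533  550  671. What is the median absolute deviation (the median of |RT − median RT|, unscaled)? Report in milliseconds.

64 ms

Sorted: 533, 550, 605, 608, 669, 671, 715, 787, 817 → median = 669
|x − 669|: 64, 148, 61, 0, 118, 46, 136, 119, 2
Sorted deviations: 0, 2, 46, 61, 64, 118, 119, 136, 148 → MAD = 64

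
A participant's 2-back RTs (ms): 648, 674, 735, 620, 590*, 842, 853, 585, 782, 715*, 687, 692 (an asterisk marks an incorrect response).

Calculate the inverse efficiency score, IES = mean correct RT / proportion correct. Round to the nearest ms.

Correct trials (n=10): 648, 674, 735, 620, 842, 853, 585, 782, 687, 692
Mean correct RT = 7118/10 = 711.8000 ms
Proportion correct = 10/12
IES = 711.8000 / (10/12) = 854.160 ms

854 ms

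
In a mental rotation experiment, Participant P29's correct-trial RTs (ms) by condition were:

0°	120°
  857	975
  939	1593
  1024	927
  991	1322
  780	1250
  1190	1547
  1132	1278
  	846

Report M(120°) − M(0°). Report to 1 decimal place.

229.7 ms

M(0°) = 6913/7 = 987.571
M(120°) = 9738/8 = 1217.250
Difference = 1217.250 − 987.571 = 229.679 ms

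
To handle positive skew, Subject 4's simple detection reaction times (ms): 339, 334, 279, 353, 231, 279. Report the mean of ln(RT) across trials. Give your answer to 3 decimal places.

5.701

ln(RT): 5.8260, 5.8111, 5.6312, 5.8665, 5.4424, 5.6312
Σ ln(RT) = 34.2085
Mean = 34.2085/6 = 5.70141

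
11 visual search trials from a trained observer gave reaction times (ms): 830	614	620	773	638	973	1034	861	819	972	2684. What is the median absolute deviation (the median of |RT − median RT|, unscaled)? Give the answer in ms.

143 ms

Sorted: 614, 620, 638, 773, 819, 830, 861, 972, 973, 1034, 2684 → median = 830
|x − 830|: 0, 216, 210, 57, 192, 143, 204, 31, 11, 142, 1854
Sorted deviations: 0, 11, 31, 57, 142, 143, 192, 204, 210, 216, 1854 → MAD = 143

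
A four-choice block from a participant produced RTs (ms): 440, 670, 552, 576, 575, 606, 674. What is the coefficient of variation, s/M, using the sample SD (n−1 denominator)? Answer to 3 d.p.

0.136

n = 7, Σ = 4093, M = 584.7143
Σ(x−M)² = 37881.429; s = √(37881.429/6) = 79.4580
CV = 79.4580 / 584.7143 = 0.13589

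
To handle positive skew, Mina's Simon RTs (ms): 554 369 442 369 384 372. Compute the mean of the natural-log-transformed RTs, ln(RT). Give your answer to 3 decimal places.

ln(RT): 6.3172, 5.9108, 6.0913, 5.9108, 5.9506, 5.9189
Σ ln(RT) = 36.0996
Mean = 36.0996/6 = 6.01660

6.017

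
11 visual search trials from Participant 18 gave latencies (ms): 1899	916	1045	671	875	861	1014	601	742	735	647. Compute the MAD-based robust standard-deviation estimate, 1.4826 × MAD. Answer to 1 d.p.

Sorted: 601, 647, 671, 735, 742, 861, 875, 916, 1014, 1045, 1899 → median = 861
|x − 861| sorted: 0, 14, 55, 119, 126, 153, 184, 190, 214, 260, 1038 → MAD = 153
Robust SD ≈ 1.4826 × 153 = 226.838

226.8 ms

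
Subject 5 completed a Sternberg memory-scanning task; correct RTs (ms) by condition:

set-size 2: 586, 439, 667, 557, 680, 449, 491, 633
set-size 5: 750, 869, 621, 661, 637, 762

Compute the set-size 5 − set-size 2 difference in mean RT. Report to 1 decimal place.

153.9 ms

M(set-size 2) = 4502/8 = 562.750
M(set-size 5) = 4300/6 = 716.667
Difference = 716.667 − 562.750 = 153.917 ms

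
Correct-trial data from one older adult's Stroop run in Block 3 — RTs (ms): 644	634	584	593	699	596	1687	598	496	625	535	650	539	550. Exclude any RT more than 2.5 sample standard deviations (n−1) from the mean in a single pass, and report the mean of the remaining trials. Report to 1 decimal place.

595.6 ms

n = 14, ΣRT = 9430, M = 673.571
Σ(x−M)² = 1143395.43; s = √(1143395.43/13) = 296.570
Cutoffs: 673.571 ± 2.5·296.570 → [-67.9, 1415.0]
Outside: 1687 → excluded.
Retained (n=13): Σ = 7743, mean = 7743/13 = 595.615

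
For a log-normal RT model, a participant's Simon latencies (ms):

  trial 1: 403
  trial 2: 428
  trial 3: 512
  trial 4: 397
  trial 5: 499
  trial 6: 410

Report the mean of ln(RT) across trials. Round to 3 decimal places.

ln(RT): 5.9989, 6.0591, 6.2383, 5.9839, 6.2126, 6.0162
Σ ln(RT) = 36.5091
Mean = 36.5091/6 = 6.08485

6.085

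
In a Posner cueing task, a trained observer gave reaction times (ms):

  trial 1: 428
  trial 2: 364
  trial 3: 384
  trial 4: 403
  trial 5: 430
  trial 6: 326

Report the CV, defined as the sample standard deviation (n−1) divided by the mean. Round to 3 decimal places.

0.103

n = 6, Σ = 2335, M = 389.1667
Σ(x−M)² = 8016.833; s = √(8016.833/5) = 40.0421
CV = 40.0421 / 389.1667 = 0.10289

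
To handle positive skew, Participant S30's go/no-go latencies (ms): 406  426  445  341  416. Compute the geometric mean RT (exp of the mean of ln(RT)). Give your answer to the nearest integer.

405 ms

ln(RT): 6.0064, 6.0544, 6.0981, 5.8319, 6.0307
Mean ln(RT) = 30.0214/5 = 6.00429
Geometric mean = exp(6.00429) = 405.16 ms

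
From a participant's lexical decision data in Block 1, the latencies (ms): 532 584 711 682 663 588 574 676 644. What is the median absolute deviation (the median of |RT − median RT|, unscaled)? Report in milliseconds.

Sorted: 532, 574, 584, 588, 644, 663, 676, 682, 711 → median = 644
|x − 644|: 112, 60, 67, 38, 19, 56, 70, 32, 0
Sorted deviations: 0, 19, 32, 38, 56, 60, 67, 70, 112 → MAD = 56

56 ms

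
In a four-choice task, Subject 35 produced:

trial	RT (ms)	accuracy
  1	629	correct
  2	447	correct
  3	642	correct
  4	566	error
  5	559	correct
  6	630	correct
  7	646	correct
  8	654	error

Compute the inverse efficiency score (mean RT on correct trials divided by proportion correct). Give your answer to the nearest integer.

Correct trials (n=6): 629, 447, 642, 559, 630, 646
Mean correct RT = 3553/6 = 592.1667 ms
Proportion correct = 6/8
IES = 592.1667 / (6/8) = 789.556 ms

790 ms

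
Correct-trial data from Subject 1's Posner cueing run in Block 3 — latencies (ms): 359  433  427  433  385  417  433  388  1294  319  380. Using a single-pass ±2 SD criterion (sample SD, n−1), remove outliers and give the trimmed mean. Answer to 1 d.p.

397.4 ms

n = 11, ΣRT = 5268, M = 478.909
Σ(x−M)² = 744038.91; s = √(744038.91/10) = 272.771
Cutoffs: 478.909 ± 2·272.771 → [-66.6, 1024.5]
Outside: 1294 → excluded.
Retained (n=10): Σ = 3974, mean = 3974/10 = 397.400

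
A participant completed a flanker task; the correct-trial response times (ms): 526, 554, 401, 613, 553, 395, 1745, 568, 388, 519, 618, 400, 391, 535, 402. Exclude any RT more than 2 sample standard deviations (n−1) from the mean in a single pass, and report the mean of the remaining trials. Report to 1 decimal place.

n = 15, ΣRT = 8608, M = 573.867
Σ(x−M)² = 1572339.73; s = √(1572339.73/14) = 335.127
Cutoffs: 573.867 ± 2·335.127 → [-96.4, 1244.1]
Outside: 1745 → excluded.
Retained (n=14): Σ = 6863, mean = 6863/14 = 490.214

490.2 ms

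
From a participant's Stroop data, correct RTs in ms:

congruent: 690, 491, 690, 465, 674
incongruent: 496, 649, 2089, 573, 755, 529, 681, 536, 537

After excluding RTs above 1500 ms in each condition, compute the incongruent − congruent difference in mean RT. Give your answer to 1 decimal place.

-7.5 ms

incongruent: exclude 2089
M(congruent) = 3010/5 = 602.000
M(incongruent) = 4756/8 = 594.500
Difference = 594.500 − 602.000 = -7.500 ms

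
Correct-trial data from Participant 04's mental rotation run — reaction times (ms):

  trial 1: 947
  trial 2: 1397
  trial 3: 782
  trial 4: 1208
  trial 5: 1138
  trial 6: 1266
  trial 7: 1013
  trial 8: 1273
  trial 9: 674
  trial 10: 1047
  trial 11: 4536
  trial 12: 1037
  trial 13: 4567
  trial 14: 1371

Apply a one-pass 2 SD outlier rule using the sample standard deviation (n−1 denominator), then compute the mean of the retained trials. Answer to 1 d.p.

n = 14, ΣRT = 22256, M = 1589.714
Σ(x−M)² = 21021302.86; s = √(21021302.86/13) = 1271.622
Cutoffs: 1589.714 ± 2·1271.622 → [-953.5, 4133.0]
Outside: 4536, 4567 → excluded.
Retained (n=12): Σ = 13153, mean = 13153/12 = 1096.083

1096.1 ms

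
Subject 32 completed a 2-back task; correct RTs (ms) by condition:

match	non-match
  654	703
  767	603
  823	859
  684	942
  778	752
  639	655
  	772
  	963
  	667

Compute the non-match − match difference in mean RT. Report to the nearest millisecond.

44 ms

M(match) = 4345/6 = 724.167
M(non-match) = 6916/9 = 768.444
Difference = 768.444 − 724.167 = 44.278 ms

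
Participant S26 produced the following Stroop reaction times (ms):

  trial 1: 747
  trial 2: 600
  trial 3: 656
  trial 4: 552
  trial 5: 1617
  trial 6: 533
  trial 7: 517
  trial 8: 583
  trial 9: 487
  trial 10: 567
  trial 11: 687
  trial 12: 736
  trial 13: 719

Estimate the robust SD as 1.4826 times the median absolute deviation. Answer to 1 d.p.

123.1 ms

Sorted: 487, 517, 533, 552, 567, 583, 600, 656, 687, 719, 736, 747, 1617 → median = 600
|x − 600| sorted: 0, 17, 33, 48, 56, 67, 83, 87, 113, 119, 136, 147, 1017 → MAD = 83
Robust SD ≈ 1.4826 × 83 = 123.056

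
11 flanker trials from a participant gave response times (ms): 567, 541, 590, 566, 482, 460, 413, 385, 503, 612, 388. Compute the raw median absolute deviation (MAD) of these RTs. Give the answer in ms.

64 ms

Sorted: 385, 388, 413, 460, 482, 503, 541, 566, 567, 590, 612 → median = 503
|x − 503|: 64, 38, 87, 63, 21, 43, 90, 118, 0, 109, 115
Sorted deviations: 0, 21, 38, 43, 63, 64, 87, 90, 109, 115, 118 → MAD = 64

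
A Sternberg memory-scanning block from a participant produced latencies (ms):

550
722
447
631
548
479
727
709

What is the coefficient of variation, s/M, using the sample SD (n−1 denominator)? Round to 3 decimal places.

n = 8, Σ = 4813, M = 601.6250
Σ(x−M)² = 87087.875; s = √(87087.875/7) = 111.5398
CV = 111.5398 / 601.6250 = 0.18540

0.185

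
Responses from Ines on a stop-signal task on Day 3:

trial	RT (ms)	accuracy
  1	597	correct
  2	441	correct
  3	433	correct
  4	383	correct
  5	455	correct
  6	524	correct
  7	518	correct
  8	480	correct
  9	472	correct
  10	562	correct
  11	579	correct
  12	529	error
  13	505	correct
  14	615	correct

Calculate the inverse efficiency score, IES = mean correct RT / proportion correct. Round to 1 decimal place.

Correct trials (n=13): 597, 441, 433, 383, 455, 524, 518, 480, 472, 562, 579, 505, 615
Mean correct RT = 6564/13 = 504.9231 ms
Proportion correct = 13/14
IES = 504.9231 / (13/14) = 543.763 ms

543.8 ms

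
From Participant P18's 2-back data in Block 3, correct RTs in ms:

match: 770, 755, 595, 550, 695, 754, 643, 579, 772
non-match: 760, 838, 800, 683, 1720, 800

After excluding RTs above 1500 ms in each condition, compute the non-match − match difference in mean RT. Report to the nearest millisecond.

97 ms

non-match: exclude 1720
M(match) = 6113/9 = 679.222
M(non-match) = 3881/5 = 776.200
Difference = 776.200 − 679.222 = 96.978 ms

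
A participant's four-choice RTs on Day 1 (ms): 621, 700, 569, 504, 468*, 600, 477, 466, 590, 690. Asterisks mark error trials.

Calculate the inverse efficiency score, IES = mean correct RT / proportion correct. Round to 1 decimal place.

644.1 ms

Correct trials (n=9): 621, 700, 569, 504, 600, 477, 466, 590, 690
Mean correct RT = 5217/9 = 579.6667 ms
Proportion correct = 9/10
IES = 579.6667 / (9/10) = 644.074 ms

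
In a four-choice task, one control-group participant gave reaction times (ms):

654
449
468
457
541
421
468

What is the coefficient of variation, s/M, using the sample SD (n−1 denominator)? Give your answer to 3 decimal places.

0.161

n = 7, Σ = 3458, M = 494.0000
Σ(x−M)² = 37884.000; s = √(37884.000/6) = 79.4607
CV = 79.4607 / 494.0000 = 0.16085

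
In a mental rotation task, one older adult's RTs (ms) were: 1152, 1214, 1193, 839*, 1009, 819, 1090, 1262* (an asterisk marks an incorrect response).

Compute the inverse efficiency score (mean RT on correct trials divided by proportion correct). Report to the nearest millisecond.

Correct trials (n=6): 1152, 1214, 1193, 1009, 819, 1090
Mean correct RT = 6477/6 = 1079.5000 ms
Proportion correct = 6/8
IES = 1079.5000 / (6/8) = 1439.333 ms

1439 ms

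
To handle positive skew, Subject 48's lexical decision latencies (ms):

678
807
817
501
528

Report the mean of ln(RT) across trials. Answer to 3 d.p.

6.481

ln(RT): 6.5191, 6.6933, 6.7056, 6.2166, 6.2691
Σ ln(RT) = 32.4038
Mean = 32.4038/5 = 6.48076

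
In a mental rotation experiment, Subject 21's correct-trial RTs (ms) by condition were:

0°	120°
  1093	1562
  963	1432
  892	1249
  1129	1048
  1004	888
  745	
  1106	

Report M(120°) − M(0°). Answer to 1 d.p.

245.5 ms

M(0°) = 6932/7 = 990.286
M(120°) = 6179/5 = 1235.800
Difference = 1235.800 − 990.286 = 245.514 ms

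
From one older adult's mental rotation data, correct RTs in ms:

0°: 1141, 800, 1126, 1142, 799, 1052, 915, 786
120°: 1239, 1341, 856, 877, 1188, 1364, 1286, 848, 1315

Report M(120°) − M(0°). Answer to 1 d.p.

M(0°) = 7761/8 = 970.125
M(120°) = 10314/9 = 1146.000
Difference = 1146.000 − 970.125 = 175.875 ms

175.9 ms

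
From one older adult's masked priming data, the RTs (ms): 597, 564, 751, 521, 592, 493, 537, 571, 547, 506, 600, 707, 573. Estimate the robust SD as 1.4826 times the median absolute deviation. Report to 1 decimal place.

Sorted: 493, 506, 521, 537, 547, 564, 571, 573, 592, 597, 600, 707, 751 → median = 571
|x − 571| sorted: 0, 2, 7, 21, 24, 26, 29, 34, 50, 65, 78, 136, 180 → MAD = 29
Robust SD ≈ 1.4826 × 29 = 42.995

43.0 ms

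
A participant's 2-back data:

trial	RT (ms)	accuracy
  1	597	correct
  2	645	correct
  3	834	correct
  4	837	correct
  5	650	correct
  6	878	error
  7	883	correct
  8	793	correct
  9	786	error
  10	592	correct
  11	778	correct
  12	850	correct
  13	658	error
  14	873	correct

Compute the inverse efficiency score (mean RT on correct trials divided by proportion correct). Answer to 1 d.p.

964.0 ms

Correct trials (n=11): 597, 645, 834, 837, 650, 883, 793, 592, 778, 850, 873
Mean correct RT = 8332/11 = 757.4545 ms
Proportion correct = 11/14
IES = 757.4545 / (11/14) = 964.033 ms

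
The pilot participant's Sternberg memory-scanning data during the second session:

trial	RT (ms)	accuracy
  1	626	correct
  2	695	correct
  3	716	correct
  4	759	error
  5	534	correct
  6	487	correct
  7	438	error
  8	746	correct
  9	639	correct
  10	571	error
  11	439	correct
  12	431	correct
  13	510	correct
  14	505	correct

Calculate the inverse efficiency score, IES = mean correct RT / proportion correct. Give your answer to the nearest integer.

732 ms

Correct trials (n=11): 626, 695, 716, 534, 487, 746, 639, 439, 431, 510, 505
Mean correct RT = 6328/11 = 575.2727 ms
Proportion correct = 11/14
IES = 575.2727 / (11/14) = 732.165 ms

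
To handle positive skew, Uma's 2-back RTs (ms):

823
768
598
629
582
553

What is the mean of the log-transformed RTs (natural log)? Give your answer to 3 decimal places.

ln(RT): 6.7130, 6.6438, 6.3936, 6.4441, 6.3665, 6.3154
Σ ln(RT) = 38.8763
Mean = 38.8763/6 = 6.47938

6.479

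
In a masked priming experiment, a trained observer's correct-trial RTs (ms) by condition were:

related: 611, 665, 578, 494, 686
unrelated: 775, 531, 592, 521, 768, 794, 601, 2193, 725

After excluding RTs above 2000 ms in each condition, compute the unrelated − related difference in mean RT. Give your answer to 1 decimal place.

unrelated: exclude 2193
M(related) = 3034/5 = 606.800
M(unrelated) = 5307/8 = 663.375
Difference = 663.375 − 606.800 = 56.575 ms

56.6 ms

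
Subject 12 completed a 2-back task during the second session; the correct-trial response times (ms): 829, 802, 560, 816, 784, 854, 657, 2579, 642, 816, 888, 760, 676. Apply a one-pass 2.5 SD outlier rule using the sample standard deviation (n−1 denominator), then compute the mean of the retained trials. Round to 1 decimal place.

n = 13, ΣRT = 11663, M = 897.154
Σ(x−M)² = 3174397.69; s = √(3174397.69/12) = 514.328
Cutoffs: 897.154 ± 2.5·514.328 → [-388.7, 2183.0]
Outside: 2579 → excluded.
Retained (n=12): Σ = 9084, mean = 9084/12 = 757.000

757.0 ms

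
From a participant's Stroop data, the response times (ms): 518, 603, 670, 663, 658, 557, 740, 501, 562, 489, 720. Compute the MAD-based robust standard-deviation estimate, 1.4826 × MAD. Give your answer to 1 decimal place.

Sorted: 489, 501, 518, 557, 562, 603, 658, 663, 670, 720, 740 → median = 603
|x − 603| sorted: 0, 41, 46, 55, 60, 67, 85, 102, 114, 117, 137 → MAD = 67
Robust SD ≈ 1.4826 × 67 = 99.334

99.3 ms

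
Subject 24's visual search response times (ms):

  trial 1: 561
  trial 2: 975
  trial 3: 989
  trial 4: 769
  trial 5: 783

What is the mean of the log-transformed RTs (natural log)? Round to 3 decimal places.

ln(RT): 6.3297, 6.8824, 6.8967, 6.6451, 6.6631
Σ ln(RT) = 33.4171
Mean = 33.4171/5 = 6.68342

6.683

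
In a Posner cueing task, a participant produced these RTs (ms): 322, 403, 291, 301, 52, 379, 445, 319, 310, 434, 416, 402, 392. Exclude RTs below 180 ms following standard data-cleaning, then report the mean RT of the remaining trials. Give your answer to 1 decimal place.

Excluded: 52
Retained (n=12): Σ = 4414
Mean = 4414/12 = 367.8333

367.8 ms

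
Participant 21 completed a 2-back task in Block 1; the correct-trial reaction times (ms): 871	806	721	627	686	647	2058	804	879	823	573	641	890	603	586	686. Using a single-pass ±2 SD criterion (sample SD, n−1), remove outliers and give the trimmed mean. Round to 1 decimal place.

722.9 ms

n = 16, ΣRT = 12901, M = 806.312
Σ(x−M)² = 1848875.44; s = √(1848875.44/15) = 351.082
Cutoffs: 806.312 ± 2·351.082 → [104.1, 1508.5]
Outside: 2058 → excluded.
Retained (n=15): Σ = 10843, mean = 10843/15 = 722.867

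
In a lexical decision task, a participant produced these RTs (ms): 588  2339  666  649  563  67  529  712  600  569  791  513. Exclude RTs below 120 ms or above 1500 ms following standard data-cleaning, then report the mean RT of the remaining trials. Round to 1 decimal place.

Excluded: 67, 2339
Retained (n=10): Σ = 6180
Mean = 6180/10 = 618.0000

618.0 ms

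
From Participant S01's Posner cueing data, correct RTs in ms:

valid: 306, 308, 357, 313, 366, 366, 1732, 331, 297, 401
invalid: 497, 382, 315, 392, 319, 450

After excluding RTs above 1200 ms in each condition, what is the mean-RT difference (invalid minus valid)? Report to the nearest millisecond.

valid: exclude 1732
M(valid) = 3045/9 = 338.333
M(invalid) = 2355/6 = 392.500
Difference = 392.500 − 338.333 = 54.167 ms

54 ms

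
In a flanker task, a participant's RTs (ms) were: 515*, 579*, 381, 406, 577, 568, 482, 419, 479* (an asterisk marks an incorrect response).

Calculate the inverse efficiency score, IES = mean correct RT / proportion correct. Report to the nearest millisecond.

Correct trials (n=6): 381, 406, 577, 568, 482, 419
Mean correct RT = 2833/6 = 472.1667 ms
Proportion correct = 6/9
IES = 472.1667 / (6/9) = 708.250 ms

708 ms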